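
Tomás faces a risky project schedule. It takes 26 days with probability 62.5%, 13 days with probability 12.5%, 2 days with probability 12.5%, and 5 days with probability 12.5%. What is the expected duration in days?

18.75 days

EV = 0.625 × 26 + 0.125 × 13 + 0.125 × 2 + 0.125 × 5 = 16.25 + 1.625 + 0.25 + 0.625 = 18.75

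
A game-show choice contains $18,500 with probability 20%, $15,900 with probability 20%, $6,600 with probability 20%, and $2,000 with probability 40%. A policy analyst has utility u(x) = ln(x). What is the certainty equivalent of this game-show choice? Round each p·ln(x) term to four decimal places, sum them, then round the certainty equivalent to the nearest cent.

E[u] = 0.2·ln(18500) + 0.2·ln(15900) + 0.2·ln(6600) + 0.4·ln(2000) = 1.9651 + 1.9348 + 1.7590 + 3.0404 = 8.6993
CE = e^8.6993 ≈ 5998.71

$5,998.71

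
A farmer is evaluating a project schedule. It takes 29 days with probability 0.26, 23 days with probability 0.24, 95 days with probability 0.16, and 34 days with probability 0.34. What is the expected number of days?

EV = 0.26 × 29 + 0.24 × 23 + 0.16 × 95 + 0.34 × 34 = 7.54 + 5.52 + 15.2 + 11.56 = 39.82

39.82 days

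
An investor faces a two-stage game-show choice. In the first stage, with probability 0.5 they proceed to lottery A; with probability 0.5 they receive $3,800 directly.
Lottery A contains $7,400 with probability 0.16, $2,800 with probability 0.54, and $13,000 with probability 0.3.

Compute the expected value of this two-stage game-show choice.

EV(A) = 0.16 × 7400 + 0.54 × 2800 + 0.3 × 13000 = 1184 + 1512 + 3900 = 6596
Branch B: 3800 (certain)
Overall = 0.5 × 6596 + 0.5 × 3800 = 3298 + 1900 = 5198

$5,198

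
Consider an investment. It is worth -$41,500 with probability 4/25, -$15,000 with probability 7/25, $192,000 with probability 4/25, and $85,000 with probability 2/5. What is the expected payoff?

$53,880

EV = 4/25 × (-41500) + 7/25 × (-15000) + 4/25 × 192000 + 2/5 × 85000 = -6640 − 4200 + 30720 + 34000 = 53880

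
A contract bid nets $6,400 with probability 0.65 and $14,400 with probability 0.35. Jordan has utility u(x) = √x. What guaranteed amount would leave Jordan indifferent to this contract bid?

E[u] = 0.65·√6400 + 0.35·√14400 = 0.65·80 + 0.35·120 = 94
CE = (94)² = 8836

$8,836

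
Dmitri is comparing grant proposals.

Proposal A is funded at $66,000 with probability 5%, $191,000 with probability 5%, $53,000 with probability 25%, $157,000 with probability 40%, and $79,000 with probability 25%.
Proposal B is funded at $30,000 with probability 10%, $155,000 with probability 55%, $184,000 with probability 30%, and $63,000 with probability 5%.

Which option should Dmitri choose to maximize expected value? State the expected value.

Proposal A = 0.05 × 66000 + 0.05 × 191000 + 0.25 × 53000 + 0.4 × 157000 + 0.25 × 79000 = 3300 + 9550 + 13250 + 62800 + 19750 = 108650
Proposal B = 0.1 × 30000 + 0.55 × 155000 + 0.3 × 184000 + 0.05 × 63000 = 3000 + 85250 + 55200 + 3150 = 146600

Proposal B ($146,600)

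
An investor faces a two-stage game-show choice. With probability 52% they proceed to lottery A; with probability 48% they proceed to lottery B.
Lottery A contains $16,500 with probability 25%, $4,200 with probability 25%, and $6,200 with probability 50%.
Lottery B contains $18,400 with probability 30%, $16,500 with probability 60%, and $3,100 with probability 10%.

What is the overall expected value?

EV(A) = 0.25 × 16500 + 0.25 × 4200 + 0.5 × 6200 = 4125 + 1050 + 3100 = 8275
EV(B) = 0.3 × 18400 + 0.6 × 16500 + 0.1 × 3100 = 5520 + 9900 + 310 = 15730
Overall = 0.52 × 8275 + 0.48 × 15730 = 4303 + 7550.4 = 11853.4

$11,853.40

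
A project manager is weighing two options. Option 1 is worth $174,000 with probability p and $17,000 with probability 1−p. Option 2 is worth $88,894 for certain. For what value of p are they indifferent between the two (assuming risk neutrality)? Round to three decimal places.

p = 0.458

p·174000 + (1−p)·17000 = 88894
157000p + 17000 = 88894
p = (88894 − 17000) / 157000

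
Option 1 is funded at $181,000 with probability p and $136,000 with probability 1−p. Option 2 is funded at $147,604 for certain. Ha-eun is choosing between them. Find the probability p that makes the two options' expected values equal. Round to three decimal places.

p = 0.258

p·181000 + (1−p)·136000 = 147604
45000p + 136000 = 147604
p = (147604 − 136000) / 45000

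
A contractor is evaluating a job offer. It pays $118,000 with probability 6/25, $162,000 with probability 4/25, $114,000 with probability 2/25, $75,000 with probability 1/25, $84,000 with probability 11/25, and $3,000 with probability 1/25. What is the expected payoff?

EV = 6/25 × 118000 + 4/25 × 162000 + 2/25 × 114000 + 1/25 × 75000 + 11/25 × 84000 + 1/25 × 3000 = 28320 + 25920 + 9120 + 3000 + 36960 + 120 = 103440

$103,440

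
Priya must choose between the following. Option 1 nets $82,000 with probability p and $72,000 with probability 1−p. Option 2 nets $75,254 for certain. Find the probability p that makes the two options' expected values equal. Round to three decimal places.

p·82000 + (1−p)·72000 = 75254
10000p + 72000 = 75254
p = (75254 − 72000) / 10000

p = 0.325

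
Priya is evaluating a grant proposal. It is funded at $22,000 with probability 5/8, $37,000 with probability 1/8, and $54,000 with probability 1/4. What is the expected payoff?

EV = 5/8 × 22000 + 1/8 × 37000 + 1/4 × 54000 = 13750 + 4625 + 13500 = 31875

$31,875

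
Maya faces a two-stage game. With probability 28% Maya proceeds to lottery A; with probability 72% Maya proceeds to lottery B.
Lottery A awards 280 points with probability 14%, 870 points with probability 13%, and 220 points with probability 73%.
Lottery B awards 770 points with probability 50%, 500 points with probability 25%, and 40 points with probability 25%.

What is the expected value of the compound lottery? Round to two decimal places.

EV(A) = 0.14 × 280 + 0.13 × 870 + 0.73 × 220 = 39.2 + 113.1 + 160.6 = 312.9
EV(B) = 0.5 × 770 + 0.25 × 500 + 0.25 × 40 = 385 + 125 + 10 = 520
Overall = 0.28 × 312.9 + 0.72 × 520 = 87.612 + 374.4 = 462.012

462.01 points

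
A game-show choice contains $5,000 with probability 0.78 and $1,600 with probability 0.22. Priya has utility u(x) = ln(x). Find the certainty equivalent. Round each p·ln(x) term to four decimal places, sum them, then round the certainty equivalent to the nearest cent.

E[u] = 0.78·ln(5000) + 0.22·ln(1600) = 6.6434 + 1.6231 = 8.2665
CE = e^8.2665 ≈ 3891.31

$3,891.31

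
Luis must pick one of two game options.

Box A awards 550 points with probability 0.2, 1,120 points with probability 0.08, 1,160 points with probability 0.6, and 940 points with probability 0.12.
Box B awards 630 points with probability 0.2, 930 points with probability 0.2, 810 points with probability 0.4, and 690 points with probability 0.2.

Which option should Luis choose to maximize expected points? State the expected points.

Box A (1008.4 points)

Box A = 0.2 × 550 + 0.08 × 1120 + 0.6 × 1160 + 0.12 × 940 = 110 + 89.6 + 696 + 112.8 = 1008.4
Box B = 0.2 × 630 + 0.2 × 930 + 0.4 × 810 + 0.2 × 690 = 126 + 186 + 324 + 138 = 774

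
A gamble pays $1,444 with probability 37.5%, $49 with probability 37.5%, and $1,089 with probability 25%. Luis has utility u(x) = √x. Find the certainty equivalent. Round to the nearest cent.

$631.27

E[u] = 0.375·√1444 + 0.375·√49 + 0.25·√1089 = 0.375·38 + 0.375·7 + 0.25·33 = 25.125
CE = (25.125)² = 631.265625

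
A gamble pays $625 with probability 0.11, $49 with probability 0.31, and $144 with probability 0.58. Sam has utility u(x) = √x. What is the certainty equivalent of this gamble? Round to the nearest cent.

E[u] = 0.11·√625 + 0.31·√49 + 0.58·√144 = 0.11·25 + 0.31·7 + 0.58·12 = 11.88
CE = (11.88)² = 141.1344

$141.13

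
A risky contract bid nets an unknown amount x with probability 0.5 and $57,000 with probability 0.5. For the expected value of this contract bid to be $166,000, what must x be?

0.5·x + 0.5·57000 = 166000
0.5·x = 166000 − 28500 = 137500
x = 137500 / 0.5 = 275000

x = $275,000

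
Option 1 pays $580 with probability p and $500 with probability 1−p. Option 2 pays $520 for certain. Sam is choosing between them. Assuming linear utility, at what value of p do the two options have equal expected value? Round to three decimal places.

p = 0.250

p·580 + (1−p)·500 = 520
80p + 500 = 520
p = (520 − 500) / 80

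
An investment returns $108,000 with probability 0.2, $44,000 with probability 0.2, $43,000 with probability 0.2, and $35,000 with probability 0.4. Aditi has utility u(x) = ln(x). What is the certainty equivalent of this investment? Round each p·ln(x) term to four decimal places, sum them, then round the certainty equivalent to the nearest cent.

E[u] = 0.2·ln(108000) + 0.2·ln(44000) + 0.2·ln(43000) + 0.4·ln(35000) = 2.3180 + 2.1384 + 2.1338 + 4.1852 = 10.7754
CE = e^10.7754 ≈ 47829.60

$47,829.60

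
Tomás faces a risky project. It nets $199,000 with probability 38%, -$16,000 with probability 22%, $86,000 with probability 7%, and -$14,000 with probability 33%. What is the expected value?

EV = 0.38 × 199000 + 0.22 × (-16000) + 0.07 × 86000 + 0.33 × (-14000) = 75620 − 3520 + 6020 − 4620 = 73500

$73,500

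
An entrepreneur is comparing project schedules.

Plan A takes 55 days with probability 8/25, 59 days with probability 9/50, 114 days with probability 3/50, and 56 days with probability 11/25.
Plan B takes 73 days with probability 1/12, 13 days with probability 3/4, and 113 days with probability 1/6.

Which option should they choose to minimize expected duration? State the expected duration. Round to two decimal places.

Plan B (34.67 days)

Plan A = 8/25 × 55 + 9/50 × 59 + 3/50 × 114 + 11/25 × 56 = 17.6 + 10.62 + 6.84 + 24.64 = 59.7
Plan B = 1/12 × 73 + 3/4 × 13 + 1/6 × 113 = 6.0833 + 9.75 + 18.8333 = 34.6667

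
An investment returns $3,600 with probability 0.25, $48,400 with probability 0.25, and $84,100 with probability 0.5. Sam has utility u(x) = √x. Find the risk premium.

E[u] = 0.25·√3600 + 0.25·√48400 + 0.5·√84100 = 0.25·60 + 0.25·220 + 0.5·290 = 215
CE = (215)² = 46225
Risk premium = EV − CE = 55050 − 46225 = 8825

$8,825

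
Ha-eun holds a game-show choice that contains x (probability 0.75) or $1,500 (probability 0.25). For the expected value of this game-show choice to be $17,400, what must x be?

x = $22,700

0.75·x + 0.25·1500 = 17400
0.75·x = 17400 − 375 = 17025
x = 17025 / 0.75 = 22700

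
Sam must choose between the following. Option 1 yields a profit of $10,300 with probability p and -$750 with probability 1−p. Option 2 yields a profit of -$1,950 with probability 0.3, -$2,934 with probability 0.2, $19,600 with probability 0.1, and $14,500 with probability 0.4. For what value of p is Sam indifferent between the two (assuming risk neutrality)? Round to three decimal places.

EV(Option 2) = 0.3 × (-1950) + 0.2 × (-2934) + 0.1 × 19600 + 0.4 × 14500 = -585 − 586.8 + 1960 + 5800 = 6588.2
p·10300 + (1−p)·(-750) = 6588.2
11050p − 750 = 6588.2
p = (6588.2 + 750) / 11050

p = 0.664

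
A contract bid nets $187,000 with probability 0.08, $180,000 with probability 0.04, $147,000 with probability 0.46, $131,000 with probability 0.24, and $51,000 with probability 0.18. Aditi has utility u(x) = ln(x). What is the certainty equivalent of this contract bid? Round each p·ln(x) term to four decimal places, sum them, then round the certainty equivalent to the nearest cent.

$121,455.11

E[u] = 0.08·ln(187000) + 0.04·ln(180000) + 0.46·ln(147000) + 0.24·ln(131000) + 0.18·ln(51000) = 0.9711 + 0.4840 + 5.4732 + 2.8279 + 1.9511 = 11.7073
CE = e^11.7073 ≈ 121455.11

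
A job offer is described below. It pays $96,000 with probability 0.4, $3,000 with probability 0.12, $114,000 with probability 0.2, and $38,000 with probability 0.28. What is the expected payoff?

$72,200

EV = 0.4 × 96000 + 0.12 × 3000 + 0.2 × 114000 + 0.28 × 38000 = 38400 + 360 + 22800 + 10640 = 72200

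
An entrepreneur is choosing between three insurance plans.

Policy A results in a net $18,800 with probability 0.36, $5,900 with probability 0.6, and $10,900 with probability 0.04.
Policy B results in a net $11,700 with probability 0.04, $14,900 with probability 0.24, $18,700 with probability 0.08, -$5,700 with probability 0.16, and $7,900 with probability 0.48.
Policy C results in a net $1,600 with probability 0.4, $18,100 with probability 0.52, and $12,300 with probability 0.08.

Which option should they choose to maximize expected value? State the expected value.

Policy C ($11,036)

Policy A = 0.36 × 18800 + 0.6 × 5900 + 0.04 × 10900 = 6768 + 3540 + 436 = 10744
Policy B = 0.04 × 11700 + 0.24 × 14900 + 0.08 × 18700 + 0.16 × (-5700) + 0.48 × 7900 = 468 + 3576 + 1496 − 912 + 3792 = 8420
Policy C = 0.4 × 1600 + 0.52 × 18100 + 0.08 × 12300 = 640 + 9412 + 984 = 11036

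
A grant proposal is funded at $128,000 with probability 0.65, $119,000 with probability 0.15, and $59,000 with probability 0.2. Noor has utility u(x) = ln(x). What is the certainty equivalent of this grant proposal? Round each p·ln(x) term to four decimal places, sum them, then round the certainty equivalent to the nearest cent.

E[u] = 0.65·ln(128000) + 0.15·ln(119000) + 0.2·ln(59000) = 7.6439 + 1.7530 + 2.1971 = 11.5940
CE = e^11.5940 ≈ 108445.17

$108,445.17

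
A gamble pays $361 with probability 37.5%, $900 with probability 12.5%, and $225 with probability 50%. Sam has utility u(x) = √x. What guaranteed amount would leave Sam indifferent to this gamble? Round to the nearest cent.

E[u] = 0.375·√361 + 0.125·√900 + 0.5·√225 = 0.375·19 + 0.125·30 + 0.5·15 = 18.375
CE = (18.375)² = 337.640625

$337.64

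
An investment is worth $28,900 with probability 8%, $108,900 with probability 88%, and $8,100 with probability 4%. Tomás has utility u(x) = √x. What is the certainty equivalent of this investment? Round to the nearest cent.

$94,617.76

E[u] = 0.08·√28900 + 0.88·√108900 + 0.04·√8100 = 0.08·170 + 0.88·330 + 0.04·90 = 307.6
CE = (307.6)² = 94617.76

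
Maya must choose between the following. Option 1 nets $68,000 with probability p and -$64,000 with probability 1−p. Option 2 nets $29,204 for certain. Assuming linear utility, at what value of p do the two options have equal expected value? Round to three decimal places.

p = 0.706

p·68000 + (1−p)·(-64000) = 29204
132000p − 64000 = 29204
p = (29204 + 64000) / 132000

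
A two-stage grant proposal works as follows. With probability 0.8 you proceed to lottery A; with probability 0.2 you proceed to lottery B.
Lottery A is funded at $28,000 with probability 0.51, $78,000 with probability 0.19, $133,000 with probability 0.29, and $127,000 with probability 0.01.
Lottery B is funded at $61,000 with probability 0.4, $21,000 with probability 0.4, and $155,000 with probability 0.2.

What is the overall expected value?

$67,912

EV(A) = 0.51 × 28000 + 0.19 × 78000 + 0.29 × 133000 + 0.01 × 127000 = 14280 + 14820 + 38570 + 1270 = 68940
EV(B) = 0.4 × 61000 + 0.4 × 21000 + 0.2 × 155000 = 24400 + 8400 + 31000 = 63800
Overall = 0.8 × 68940 + 0.2 × 63800 = 55152 + 12760 = 67912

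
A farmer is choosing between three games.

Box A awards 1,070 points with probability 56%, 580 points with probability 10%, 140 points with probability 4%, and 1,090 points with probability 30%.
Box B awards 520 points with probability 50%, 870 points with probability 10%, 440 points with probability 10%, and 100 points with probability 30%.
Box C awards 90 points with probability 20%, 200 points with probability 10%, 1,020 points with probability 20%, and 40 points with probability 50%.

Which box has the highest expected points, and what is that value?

Box A = 0.56 × 1070 + 0.1 × 580 + 0.04 × 140 + 0.3 × 1090 = 599.2 + 58 + 5.6 + 327 = 989.8
Box B = 0.5 × 520 + 0.1 × 870 + 0.1 × 440 + 0.3 × 100 = 260 + 87 + 44 + 30 = 421
Box C = 0.2 × 90 + 0.1 × 200 + 0.2 × 1020 + 0.5 × 40 = 18 + 20 + 204 + 20 = 262

Box A (989.8 points)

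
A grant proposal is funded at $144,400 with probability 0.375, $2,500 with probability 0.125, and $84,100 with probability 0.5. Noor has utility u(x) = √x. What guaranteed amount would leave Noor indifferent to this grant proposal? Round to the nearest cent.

$86,289.06

E[u] = 0.375·√144400 + 0.125·√2500 + 0.5·√84100 = 0.375·380 + 0.125·50 + 0.5·290 = 293.75
CE = (293.75)² = 86289.0625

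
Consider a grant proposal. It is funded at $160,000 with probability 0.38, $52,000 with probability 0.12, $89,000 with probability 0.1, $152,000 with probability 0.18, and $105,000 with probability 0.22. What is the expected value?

EV = 0.38 × 160000 + 0.12 × 52000 + 0.1 × 89000 + 0.18 × 152000 + 0.22 × 105000 = 60800 + 6240 + 8900 + 27360 + 23100 = 126400

$126,400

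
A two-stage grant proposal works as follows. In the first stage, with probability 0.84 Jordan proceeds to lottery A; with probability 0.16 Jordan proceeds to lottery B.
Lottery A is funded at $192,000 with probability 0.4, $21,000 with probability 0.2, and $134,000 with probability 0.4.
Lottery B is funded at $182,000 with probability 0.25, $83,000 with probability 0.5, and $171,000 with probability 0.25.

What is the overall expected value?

EV(A) = 0.4 × 192000 + 0.2 × 21000 + 0.4 × 134000 = 76800 + 4200 + 53600 = 134600
EV(B) = 0.25 × 182000 + 0.5 × 83000 + 0.25 × 171000 = 45500 + 41500 + 42750 = 129750
Overall = 0.84 × 134600 + 0.16 × 129750 = 113064 + 20760 = 133824

$133,824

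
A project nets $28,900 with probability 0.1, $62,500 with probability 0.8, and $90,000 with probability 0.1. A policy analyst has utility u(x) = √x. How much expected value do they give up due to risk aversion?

$881

E[u] = 0.1·√28900 + 0.8·√62500 + 0.1·√90000 = 0.1·170 + 0.8·250 + 0.1·300 = 247
CE = (247)² = 61009
Risk premium = EV − CE = 61890 − 61009 = 881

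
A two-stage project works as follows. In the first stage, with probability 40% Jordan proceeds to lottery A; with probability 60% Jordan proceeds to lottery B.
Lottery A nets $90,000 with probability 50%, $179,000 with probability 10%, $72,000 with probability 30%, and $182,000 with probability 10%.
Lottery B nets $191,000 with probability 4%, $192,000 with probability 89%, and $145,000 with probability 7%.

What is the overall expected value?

$154,282

EV(A) = 0.5 × 90000 + 0.1 × 179000 + 0.3 × 72000 + 0.1 × 182000 = 45000 + 17900 + 21600 + 18200 = 102700
EV(B) = 0.04 × 191000 + 0.89 × 192000 + 0.07 × 145000 = 7640 + 170880 + 10150 = 188670
Overall = 0.4 × 102700 + 0.6 × 188670 = 41080 + 113202 = 154282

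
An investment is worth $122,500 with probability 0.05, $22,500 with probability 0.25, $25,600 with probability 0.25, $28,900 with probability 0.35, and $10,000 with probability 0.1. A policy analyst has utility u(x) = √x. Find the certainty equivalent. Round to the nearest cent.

E[u] = 0.05·√122500 + 0.25·√22500 + 0.25·√25600 + 0.35·√28900 + 0.1·√10000 = 0.05·350 + 0.25·150 + 0.25·160 + 0.35·170 + 0.1·100 = 164.5
CE = (164.5)² = 27060.25

$27,060.25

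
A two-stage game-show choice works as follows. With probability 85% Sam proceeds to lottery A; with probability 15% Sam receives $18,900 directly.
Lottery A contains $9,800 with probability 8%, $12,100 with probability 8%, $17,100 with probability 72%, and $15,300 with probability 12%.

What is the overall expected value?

$16,350

EV(A) = 0.08 × 9800 + 0.08 × 12100 + 0.72 × 17100 + 0.12 × 15300 = 784 + 968 + 12312 + 1836 = 15900
Branch B: 18900 (certain)
Overall = 0.85 × 15900 + 0.15 × 18900 = 13515 + 2835 = 16350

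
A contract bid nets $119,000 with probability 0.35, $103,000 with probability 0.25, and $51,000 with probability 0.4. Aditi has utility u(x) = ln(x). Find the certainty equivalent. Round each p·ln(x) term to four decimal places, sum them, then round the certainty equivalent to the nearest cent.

$81,780.98

E[u] = 0.35·ln(119000) + 0.25·ln(103000) + 0.4·ln(51000) = 4.0904 + 2.8856 + 4.3358 = 11.3118
CE = e^11.3118 ≈ 81780.98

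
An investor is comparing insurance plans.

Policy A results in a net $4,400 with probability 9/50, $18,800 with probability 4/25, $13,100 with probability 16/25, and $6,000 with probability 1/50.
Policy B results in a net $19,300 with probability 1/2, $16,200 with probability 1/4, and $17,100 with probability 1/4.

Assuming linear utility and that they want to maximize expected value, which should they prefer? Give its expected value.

Policy A = 9/50 × 4400 + 4/25 × 18800 + 16/25 × 13100 + 1/50 × 6000 = 792 + 3008 + 8384 + 120 = 12304
Policy B = 1/2 × 19300 + 1/4 × 16200 + 1/4 × 17100 = 9650 + 4050 + 4275 = 17975

Policy B ($17,975)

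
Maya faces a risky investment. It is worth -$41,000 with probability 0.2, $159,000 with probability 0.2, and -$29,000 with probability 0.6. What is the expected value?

EV = 0.2 × (-41000) + 0.2 × 159000 + 0.6 × (-29000) = -8200 + 31800 − 17400 = 6200

$6,200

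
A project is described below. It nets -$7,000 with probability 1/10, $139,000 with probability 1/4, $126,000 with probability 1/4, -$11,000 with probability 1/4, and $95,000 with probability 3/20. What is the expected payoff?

$77,050

EV = 1/10 × (-7000) + 1/4 × 139000 + 1/4 × 126000 + 1/4 × (-11000) + 3/20 × 95000 = -700 + 34750 + 31500 − 2750 + 14250 = 77050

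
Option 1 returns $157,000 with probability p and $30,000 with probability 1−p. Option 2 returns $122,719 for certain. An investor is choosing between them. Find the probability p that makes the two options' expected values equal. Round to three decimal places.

p = 0.730

p·157000 + (1−p)·30000 = 122719
127000p + 30000 = 122719
p = (122719 − 30000) / 127000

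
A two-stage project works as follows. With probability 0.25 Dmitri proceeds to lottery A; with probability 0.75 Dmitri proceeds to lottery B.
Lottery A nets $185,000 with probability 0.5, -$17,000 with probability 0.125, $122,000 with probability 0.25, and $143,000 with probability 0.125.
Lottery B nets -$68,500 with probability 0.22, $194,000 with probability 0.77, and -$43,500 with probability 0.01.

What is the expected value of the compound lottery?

$135,093.75

EV(A) = 0.5 × 185000 + 0.125 × (-17000) + 0.25 × 122000 + 0.125 × 143000 = 92500 − 2125 + 30500 + 17875 = 138750
EV(B) = 0.22 × (-68500) + 0.77 × 194000 + 0.01 × (-43500) = -15070 + 149380 − 435 = 133875
Overall = 0.25 × 138750 + 0.75 × 133875 = 34687.5 + 100406.25 = 135093.75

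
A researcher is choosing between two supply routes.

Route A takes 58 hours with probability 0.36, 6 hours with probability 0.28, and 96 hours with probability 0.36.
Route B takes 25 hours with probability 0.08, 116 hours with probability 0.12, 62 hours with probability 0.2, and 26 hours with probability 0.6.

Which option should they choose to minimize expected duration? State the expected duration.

Route B (43.92 hours)

Route A = 0.36 × 58 + 0.28 × 6 + 0.36 × 96 = 20.88 + 1.68 + 34.56 = 57.12
Route B = 0.08 × 25 + 0.12 × 116 + 0.2 × 62 + 0.6 × 26 = 2 + 13.92 + 12.4 + 15.6 = 43.92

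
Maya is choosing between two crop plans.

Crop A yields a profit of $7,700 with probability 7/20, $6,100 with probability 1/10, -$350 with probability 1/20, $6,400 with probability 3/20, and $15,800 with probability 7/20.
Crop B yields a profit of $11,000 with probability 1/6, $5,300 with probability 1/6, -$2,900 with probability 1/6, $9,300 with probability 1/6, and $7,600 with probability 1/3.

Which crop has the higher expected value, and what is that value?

Crop A = 7/20 × 7700 + 1/10 × 6100 + 1/20 × (-350) + 3/20 × 6400 + 7/20 × 15800 = 2695 + 610 − 17.5 + 960 + 5530 = 9777.5
Crop B = 1/6 × 11000 + 1/6 × 5300 + 1/6 × (-2900) + 1/6 × 9300 + 1/3 × 7600 = 1833.3333 + 883.3333 − 483.3333 + 1550 + 2533.3333 = 6316.6667

Crop A ($9,777.50)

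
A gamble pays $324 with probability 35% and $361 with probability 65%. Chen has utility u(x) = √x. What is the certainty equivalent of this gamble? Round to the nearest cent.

$347.82

E[u] = 0.35·√324 + 0.65·√361 = 0.35·18 + 0.65·19 = 18.65
CE = (18.65)² = 347.8225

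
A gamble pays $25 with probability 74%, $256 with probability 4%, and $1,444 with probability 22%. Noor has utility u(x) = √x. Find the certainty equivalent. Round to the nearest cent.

E[u] = 0.74·√25 + 0.04·√256 + 0.22·√1444 = 0.74·5 + 0.04·16 + 0.22·38 = 12.7
CE = (12.7)² = 161.29

$161.29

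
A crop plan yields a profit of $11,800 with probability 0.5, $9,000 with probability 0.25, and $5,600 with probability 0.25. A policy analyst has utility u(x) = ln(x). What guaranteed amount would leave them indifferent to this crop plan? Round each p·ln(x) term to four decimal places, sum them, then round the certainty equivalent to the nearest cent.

$9,151.75

E[u] = 0.5·ln(11800) + 0.25·ln(9000) + 0.25·ln(5600) = 4.6879 + 2.2762 + 2.1576 = 9.1217
CE = e^9.1217 ≈ 9151.75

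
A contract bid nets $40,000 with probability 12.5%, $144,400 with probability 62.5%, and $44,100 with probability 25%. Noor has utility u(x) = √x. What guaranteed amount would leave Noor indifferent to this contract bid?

$99,225

E[u] = 0.125·√40000 + 0.625·√144400 + 0.25·√44100 = 0.125·200 + 0.625·380 + 0.25·210 = 315
CE = (315)² = 99225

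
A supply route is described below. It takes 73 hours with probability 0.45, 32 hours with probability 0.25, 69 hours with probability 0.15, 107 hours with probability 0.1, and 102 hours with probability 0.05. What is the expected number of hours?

67 hours

EV = 0.45 × 73 + 0.25 × 32 + 0.15 × 69 + 0.1 × 107 + 0.05 × 102 = 32.85 + 8 + 10.35 + 10.7 + 5.1 = 67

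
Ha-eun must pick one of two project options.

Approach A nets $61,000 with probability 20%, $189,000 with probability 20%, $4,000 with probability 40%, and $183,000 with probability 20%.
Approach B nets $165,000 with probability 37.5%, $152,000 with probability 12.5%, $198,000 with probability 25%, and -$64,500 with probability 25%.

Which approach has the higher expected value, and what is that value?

Approach A = 0.2 × 61000 + 0.2 × 189000 + 0.4 × 4000 + 0.2 × 183000 = 12200 + 37800 + 1600 + 36600 = 88200
Approach B = 0.375 × 165000 + 0.125 × 152000 + 0.25 × 198000 + 0.25 × (-64500) = 61875 + 19000 + 49500 − 16125 = 114250

Approach B ($114,250)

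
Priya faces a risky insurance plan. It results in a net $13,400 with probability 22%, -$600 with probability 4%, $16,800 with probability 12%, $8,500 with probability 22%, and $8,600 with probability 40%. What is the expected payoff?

$10,250

EV = 0.22 × 13400 + 0.04 × (-600) + 0.12 × 16800 + 0.22 × 8500 + 0.4 × 8600 = 2948 − 24 + 2016 + 1870 + 3440 = 10250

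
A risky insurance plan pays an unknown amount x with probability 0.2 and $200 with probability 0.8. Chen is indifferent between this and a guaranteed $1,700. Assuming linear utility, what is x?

x = $7,700

0.2·x + 0.8·200 = 1700
0.2·x = 1700 − 160 = 1540
x = 1540 / 0.2 = 7700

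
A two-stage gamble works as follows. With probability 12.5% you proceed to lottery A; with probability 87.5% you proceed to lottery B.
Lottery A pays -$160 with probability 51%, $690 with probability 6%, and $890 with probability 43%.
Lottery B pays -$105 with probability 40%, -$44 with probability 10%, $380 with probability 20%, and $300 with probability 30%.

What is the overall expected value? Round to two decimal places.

EV(A) = 0.51 × (-160) + 0.06 × 690 + 0.43 × 890 = -81.6 + 41.4 + 382.7 = 342.5
EV(B) = 0.4 × (-105) + 0.1 × (-44) + 0.2 × 380 + 0.3 × 300 = -42 − 4.4 + 76 + 90 = 119.6
Overall = 0.125 × 342.5 + 0.875 × 119.6 = 42.8125 + 104.65 = 147.4625

$147.46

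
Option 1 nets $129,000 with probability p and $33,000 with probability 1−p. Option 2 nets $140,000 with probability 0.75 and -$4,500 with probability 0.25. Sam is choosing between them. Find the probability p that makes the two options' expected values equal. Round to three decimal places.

EV(Option 2) = 0.75 × 140000 + 0.25 × (-4500) = 105000 − 1125 = 103875
p·129000 + (1−p)·33000 = 103875
96000p + 33000 = 103875
p = (103875 − 33000) / 96000

p = 0.738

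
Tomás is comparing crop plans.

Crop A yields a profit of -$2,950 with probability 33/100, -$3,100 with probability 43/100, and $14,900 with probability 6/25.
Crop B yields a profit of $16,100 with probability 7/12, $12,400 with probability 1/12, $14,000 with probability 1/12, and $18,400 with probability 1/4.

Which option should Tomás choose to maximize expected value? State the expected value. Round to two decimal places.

Crop B ($16,191.67)

Crop A = 33/100 × (-2950) + 43/100 × (-3100) + 6/25 × 14900 = -973.5 − 1333 + 3576 = 1269.5
Crop B = 7/12 × 16100 + 1/12 × 12400 + 1/12 × 14000 + 1/4 × 18400 = 9391.6667 + 1033.3333 + 1166.6667 + 4600 = 16191.6667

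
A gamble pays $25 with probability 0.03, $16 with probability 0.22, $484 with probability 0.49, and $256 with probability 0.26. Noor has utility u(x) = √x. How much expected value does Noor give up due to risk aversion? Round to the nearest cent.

$52.95

E[u] = 0.03·√25 + 0.22·√16 + 0.49·√484 + 0.26·√256 = 0.03·5 + 0.22·4 + 0.49·22 + 0.26·16 = 15.97
CE = (15.97)² = 255.0409
Risk premium = EV − CE = 307.99 − 255.0409 = 52.9491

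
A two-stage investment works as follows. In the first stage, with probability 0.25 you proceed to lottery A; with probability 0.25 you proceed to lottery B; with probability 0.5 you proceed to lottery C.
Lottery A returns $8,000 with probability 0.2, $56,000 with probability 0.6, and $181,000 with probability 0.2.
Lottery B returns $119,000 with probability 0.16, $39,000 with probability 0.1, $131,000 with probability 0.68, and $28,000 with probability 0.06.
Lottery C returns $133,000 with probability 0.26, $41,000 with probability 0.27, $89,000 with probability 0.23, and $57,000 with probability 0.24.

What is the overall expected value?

$86,175

EV(A) = 0.2 × 8000 + 0.6 × 56000 + 0.2 × 181000 = 1600 + 33600 + 36200 = 71400
EV(B) = 0.16 × 119000 + 0.1 × 39000 + 0.68 × 131000 + 0.06 × 28000 = 19040 + 3900 + 89080 + 1680 = 113700
EV(C) = 0.26 × 133000 + 0.27 × 41000 + 0.23 × 89000 + 0.24 × 57000 = 34580 + 11070 + 20470 + 13680 = 79800
Overall = 0.25 × 71400 + 0.25 × 113700 + 0.5 × 79800 = 17850 + 28425 + 39900 = 86175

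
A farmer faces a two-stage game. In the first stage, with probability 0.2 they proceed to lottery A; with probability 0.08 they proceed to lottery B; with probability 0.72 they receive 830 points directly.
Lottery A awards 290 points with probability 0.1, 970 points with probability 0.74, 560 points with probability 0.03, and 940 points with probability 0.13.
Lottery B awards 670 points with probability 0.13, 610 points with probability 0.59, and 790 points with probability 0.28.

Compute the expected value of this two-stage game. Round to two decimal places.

828.22 points

EV(A) = 0.1 × 290 + 0.74 × 970 + 0.03 × 560 + 0.13 × 940 = 29 + 717.8 + 16.8 + 122.2 = 885.8
EV(B) = 0.13 × 670 + 0.59 × 610 + 0.28 × 790 = 87.1 + 359.9 + 221.2 = 668.2
Branch C: 830 (certain)
Overall = 0.2 × 885.8 + 0.08 × 668.2 + 0.72 × 830 = 177.16 + 53.456 + 597.6 = 828.216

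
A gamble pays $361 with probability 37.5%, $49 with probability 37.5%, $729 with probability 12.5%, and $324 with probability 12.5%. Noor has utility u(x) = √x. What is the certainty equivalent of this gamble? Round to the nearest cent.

E[u] = 0.375·√361 + 0.375·√49 + 0.125·√729 + 0.125·√324 = 0.375·19 + 0.375·7 + 0.125·27 + 0.125·18 = 15.375
CE = (15.375)² = 236.390625

$236.39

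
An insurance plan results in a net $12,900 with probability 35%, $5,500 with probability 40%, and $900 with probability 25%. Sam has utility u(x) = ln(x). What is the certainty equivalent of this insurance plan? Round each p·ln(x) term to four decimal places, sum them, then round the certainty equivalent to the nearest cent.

E[u] = 0.35·ln(12900) + 0.4·ln(5500) + 0.25·ln(900) = 3.3127 + 3.4450 + 1.7006 = 8.4583
CE = e^8.4583 ≈ 4714.04

$4,714.04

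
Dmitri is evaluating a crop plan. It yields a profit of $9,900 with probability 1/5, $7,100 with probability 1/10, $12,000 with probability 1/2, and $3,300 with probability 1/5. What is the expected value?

$9,350

EV = 1/5 × 9900 + 1/10 × 7100 + 1/2 × 12000 + 1/5 × 3300 = 1980 + 710 + 6000 + 660 = 9350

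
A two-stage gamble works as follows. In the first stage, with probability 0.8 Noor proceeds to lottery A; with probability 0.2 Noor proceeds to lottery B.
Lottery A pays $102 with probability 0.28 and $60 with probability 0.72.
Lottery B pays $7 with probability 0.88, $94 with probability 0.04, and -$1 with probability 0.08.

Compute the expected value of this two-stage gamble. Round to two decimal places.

EV(A) = 0.28 × 102 + 0.72 × 60 = 28.56 + 43.2 = 71.76
EV(B) = 0.88 × 7 + 0.04 × 94 + 0.08 × (-1) = 6.16 + 3.76 − 0.08 = 9.84
Overall = 0.8 × 71.76 + 0.2 × 9.84 = 57.408 + 1.968 = 59.376

$59.38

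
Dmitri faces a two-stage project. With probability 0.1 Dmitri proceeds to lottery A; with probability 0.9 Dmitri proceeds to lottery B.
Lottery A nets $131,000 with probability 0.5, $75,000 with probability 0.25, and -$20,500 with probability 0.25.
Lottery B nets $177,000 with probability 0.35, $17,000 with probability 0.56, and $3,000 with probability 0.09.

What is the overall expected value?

EV(A) = 0.5 × 131000 + 0.25 × 75000 + 0.25 × (-20500) = 65500 + 18750 − 5125 = 79125
EV(B) = 0.35 × 177000 + 0.56 × 17000 + 0.09 × 3000 = 61950 + 9520 + 270 = 71740
Overall = 0.1 × 79125 + 0.9 × 71740 = 7912.5 + 64566 = 72478.5

$72,478.50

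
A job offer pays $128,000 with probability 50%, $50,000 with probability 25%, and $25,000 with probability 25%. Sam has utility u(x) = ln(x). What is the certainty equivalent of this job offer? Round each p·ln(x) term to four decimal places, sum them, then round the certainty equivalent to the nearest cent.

$67,272.04

E[u] = 0.5·ln(128000) + 0.25·ln(50000) + 0.25·ln(25000) = 5.8799 + 2.7049 + 2.5317 = 11.1165
CE = e^11.1165 ≈ 67272.04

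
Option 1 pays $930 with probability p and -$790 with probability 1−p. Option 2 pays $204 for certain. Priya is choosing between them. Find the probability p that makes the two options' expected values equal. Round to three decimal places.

p = 0.578

p·930 + (1−p)·(-790) = 204
1720p − 790 = 204
p = (204 + 790) / 1720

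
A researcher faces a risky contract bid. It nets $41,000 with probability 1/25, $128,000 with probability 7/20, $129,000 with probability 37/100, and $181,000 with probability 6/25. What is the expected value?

$137,610

EV = 1/25 × 41000 + 7/20 × 128000 + 37/100 × 129000 + 6/25 × 181000 = 1640 + 44800 + 47730 + 43440 = 137610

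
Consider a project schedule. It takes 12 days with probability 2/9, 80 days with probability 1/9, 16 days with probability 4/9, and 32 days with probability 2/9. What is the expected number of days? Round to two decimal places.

25.78 days

EV = 2/9 × 12 + 1/9 × 80 + 4/9 × 16 + 2/9 × 32 = 2.6667 + 8.8889 + 7.1111 + 7.1111 = 25.7778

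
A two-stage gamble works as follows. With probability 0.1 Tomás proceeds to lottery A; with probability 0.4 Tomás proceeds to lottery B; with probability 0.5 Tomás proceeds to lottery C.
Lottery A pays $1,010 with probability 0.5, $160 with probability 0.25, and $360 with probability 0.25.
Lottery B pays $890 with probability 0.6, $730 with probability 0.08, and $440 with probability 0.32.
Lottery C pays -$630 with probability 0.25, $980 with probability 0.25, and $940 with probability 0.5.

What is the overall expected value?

$635.53

EV(A) = 0.5 × 1010 + 0.25 × 160 + 0.25 × 360 = 505 + 40 + 90 = 635
EV(B) = 0.6 × 890 + 0.08 × 730 + 0.32 × 440 = 534 + 58.4 + 140.8 = 733.2
EV(C) = 0.25 × (-630) + 0.25 × 980 + 0.5 × 940 = -157.5 + 245 + 470 = 557.5
Overall = 0.1 × 635 + 0.4 × 733.2 + 0.5 × 557.5 = 63.5 + 293.28 + 278.75 = 635.53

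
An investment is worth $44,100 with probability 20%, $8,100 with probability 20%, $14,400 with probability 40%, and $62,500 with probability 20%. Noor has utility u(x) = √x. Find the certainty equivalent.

$24,964

E[u] = 0.2·√44100 + 0.2·√8100 + 0.4·√14400 + 0.2·√62500 = 0.2·210 + 0.2·90 + 0.4·120 + 0.2·250 = 158
CE = (158)² = 24964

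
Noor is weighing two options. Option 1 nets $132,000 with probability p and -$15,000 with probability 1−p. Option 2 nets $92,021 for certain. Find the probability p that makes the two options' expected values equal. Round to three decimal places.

p = 0.728

p·132000 + (1−p)·(-15000) = 92021
147000p − 15000 = 92021
p = (92021 + 15000) / 147000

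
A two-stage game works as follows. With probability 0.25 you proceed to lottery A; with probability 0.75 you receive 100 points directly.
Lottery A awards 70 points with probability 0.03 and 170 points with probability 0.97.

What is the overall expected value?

116.75 points

EV(A) = 0.03 × 70 + 0.97 × 170 = 2.1 + 164.9 = 167
Branch B: 100 (certain)
Overall = 0.25 × 167 + 0.75 × 100 = 41.75 + 75 = 116.75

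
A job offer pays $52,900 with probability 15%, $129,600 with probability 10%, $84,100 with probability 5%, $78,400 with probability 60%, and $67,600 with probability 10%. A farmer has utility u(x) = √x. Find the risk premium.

$1,059

E[u] = 0.15·√52900 + 0.1·√129600 + 0.05·√84100 + 0.6·√78400 + 0.1·√67600 = 0.15·230 + 0.1·360 + 0.05·290 + 0.6·280 + 0.1·260 = 279
CE = (279)² = 77841
Risk premium = EV − CE = 78900 − 77841 = 1059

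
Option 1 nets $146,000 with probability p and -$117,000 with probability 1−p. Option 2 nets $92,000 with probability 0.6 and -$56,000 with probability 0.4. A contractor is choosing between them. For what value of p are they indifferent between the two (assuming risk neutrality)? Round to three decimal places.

EV(Option 2) = 0.6 × 92000 + 0.4 × (-56000) = 55200 − 22400 = 32800
p·146000 + (1−p)·(-117000) = 32800
263000p − 117000 = 32800
p = (32800 + 117000) / 263000

p = 0.570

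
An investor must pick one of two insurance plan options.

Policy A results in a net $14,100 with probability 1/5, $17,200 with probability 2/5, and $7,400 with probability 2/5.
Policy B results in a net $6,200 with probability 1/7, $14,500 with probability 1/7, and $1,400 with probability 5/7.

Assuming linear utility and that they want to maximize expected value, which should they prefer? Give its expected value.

Policy A ($12,660)

Policy A = 1/5 × 14100 + 2/5 × 17200 + 2/5 × 7400 = 2820 + 6880 + 2960 = 12660
Policy B = 1/7 × 6200 + 1/7 × 14500 + 5/7 × 1400 = 885.7143 + 2071.4286 + 1000 = 3957.1429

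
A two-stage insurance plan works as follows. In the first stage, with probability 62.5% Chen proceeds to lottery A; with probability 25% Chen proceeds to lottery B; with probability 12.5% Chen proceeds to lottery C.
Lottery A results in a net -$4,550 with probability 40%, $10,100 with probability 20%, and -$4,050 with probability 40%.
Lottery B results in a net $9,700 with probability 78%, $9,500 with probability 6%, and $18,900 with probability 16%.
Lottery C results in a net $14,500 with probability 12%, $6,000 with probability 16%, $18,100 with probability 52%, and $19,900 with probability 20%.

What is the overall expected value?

EV(A) = 0.4 × (-4550) + 0.2 × 10100 + 0.4 × (-4050) = -1820 + 2020 − 1620 = -1420
EV(B) = 0.78 × 9700 + 0.06 × 9500 + 0.16 × 18900 = 7566 + 570 + 3024 = 11160
EV(C) = 0.12 × 14500 + 0.16 × 6000 + 0.52 × 18100 + 0.2 × 19900 = 1740 + 960 + 9412 + 3980 = 16092
Overall = 0.625 × (-1420) + 0.25 × 11160 + 0.125 × 16092 = -887.5 + 2790 + 2011.5 = 3914

$3,914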